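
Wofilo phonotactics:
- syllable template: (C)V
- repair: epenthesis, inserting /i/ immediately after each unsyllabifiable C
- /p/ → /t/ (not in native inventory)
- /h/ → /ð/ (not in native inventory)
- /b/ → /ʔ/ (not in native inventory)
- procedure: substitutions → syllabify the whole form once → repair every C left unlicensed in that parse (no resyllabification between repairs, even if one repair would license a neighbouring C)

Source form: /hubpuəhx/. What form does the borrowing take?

Substitution: /h/ → /ð/, /b/ → /ʔ/, /p/ → /t/, giving /ðuʔtuəðx/.
The consonants /ʔ/, /ð/, /x/ cannot be parsed into a legal (C)V syllable (no codas are permitted; onsets are limited to one consonant).
Inserting the epenthetic vowel yields /ʔ/ → /ʔi/, /ð/ → /ði/, /x/ → /xi/.

ðuʔituəðixi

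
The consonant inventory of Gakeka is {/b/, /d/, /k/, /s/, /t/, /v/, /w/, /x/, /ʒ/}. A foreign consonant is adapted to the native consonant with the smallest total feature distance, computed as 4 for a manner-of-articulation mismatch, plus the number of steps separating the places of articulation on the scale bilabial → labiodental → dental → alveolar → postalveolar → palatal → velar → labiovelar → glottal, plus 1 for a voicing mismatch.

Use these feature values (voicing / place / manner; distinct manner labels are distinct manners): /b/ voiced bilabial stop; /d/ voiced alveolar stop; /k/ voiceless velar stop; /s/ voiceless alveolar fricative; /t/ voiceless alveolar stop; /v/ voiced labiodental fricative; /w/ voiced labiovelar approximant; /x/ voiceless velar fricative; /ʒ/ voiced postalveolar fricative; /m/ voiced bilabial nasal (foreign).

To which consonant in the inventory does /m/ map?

b

/b/ is closest: manner differs (nasal→stop, +4), place distance 0 (bilabial→bilabial), same voicing; total 4. Next closest is /v/ at distance 5.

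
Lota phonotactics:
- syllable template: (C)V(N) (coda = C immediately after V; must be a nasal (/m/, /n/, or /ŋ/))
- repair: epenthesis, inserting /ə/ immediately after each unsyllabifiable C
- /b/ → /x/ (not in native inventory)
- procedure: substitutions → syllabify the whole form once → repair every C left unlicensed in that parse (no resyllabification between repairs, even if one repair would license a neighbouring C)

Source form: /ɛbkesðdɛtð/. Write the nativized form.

Substitution: /b/ → /x/, giving /ɛxkesðdɛtð/.
The consonants /x/, /s/, /ð/, /t/, /ð/ cannot be parsed into a legal (C)V(N) syllable (only a nasal (/m/, /n/, or /ŋ/) is licensed in coda position; onsets are limited to one consonant).
Each unlicensed consonant becomes the onset of a new syllable: /x/ → /xə/, /s/ → /sə/, /ð/ → /ðə/, /t/ → /tə/, /ð/ → /ðə/.

ɛxəkesəðədɛtəðə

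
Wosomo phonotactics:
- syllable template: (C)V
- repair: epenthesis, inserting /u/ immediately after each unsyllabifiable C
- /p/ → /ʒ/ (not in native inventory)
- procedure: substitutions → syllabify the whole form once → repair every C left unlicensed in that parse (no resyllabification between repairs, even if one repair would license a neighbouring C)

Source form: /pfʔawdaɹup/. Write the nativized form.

ʒufuʔawudaɹuʒu

Substitution: /p/ → /ʒ/, giving /ʒfʔawdaɹuʒ/.
The consonants /ʒ/, /f/, /w/, /ʒ/ cannot be parsed into a legal (C)V syllable (no codas are permitted; onsets are limited to one consonant).
Inserting the epenthetic vowel yields /ʒ/ → /ʒu/, /f/ → /fu/, /w/ → /wu/, /ʒ/ → /ʒu/.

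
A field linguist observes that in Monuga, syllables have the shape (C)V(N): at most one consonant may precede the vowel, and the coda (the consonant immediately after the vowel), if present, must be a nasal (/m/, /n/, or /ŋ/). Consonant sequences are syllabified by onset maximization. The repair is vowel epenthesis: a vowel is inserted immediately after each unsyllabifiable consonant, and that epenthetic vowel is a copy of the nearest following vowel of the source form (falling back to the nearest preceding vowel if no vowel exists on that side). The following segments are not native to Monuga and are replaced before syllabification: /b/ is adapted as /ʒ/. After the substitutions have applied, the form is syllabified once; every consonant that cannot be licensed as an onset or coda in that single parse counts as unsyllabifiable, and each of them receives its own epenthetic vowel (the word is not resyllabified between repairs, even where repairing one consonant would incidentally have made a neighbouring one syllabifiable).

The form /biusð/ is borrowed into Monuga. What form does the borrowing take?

ʒiusuðu

Substitution: /b/ → /ʒ/, giving /ʒiusð/.
Under (C)V(N), the unsyllabifiable consonants are /s/, /ð/ (only a nasal (/m/, /n/, or /ŋ/) is licensed in coda position; onsets are limited to one consonant).
Epenthesis after each stranded consonant: /s/ → /su/, /ð/ → /ðu/.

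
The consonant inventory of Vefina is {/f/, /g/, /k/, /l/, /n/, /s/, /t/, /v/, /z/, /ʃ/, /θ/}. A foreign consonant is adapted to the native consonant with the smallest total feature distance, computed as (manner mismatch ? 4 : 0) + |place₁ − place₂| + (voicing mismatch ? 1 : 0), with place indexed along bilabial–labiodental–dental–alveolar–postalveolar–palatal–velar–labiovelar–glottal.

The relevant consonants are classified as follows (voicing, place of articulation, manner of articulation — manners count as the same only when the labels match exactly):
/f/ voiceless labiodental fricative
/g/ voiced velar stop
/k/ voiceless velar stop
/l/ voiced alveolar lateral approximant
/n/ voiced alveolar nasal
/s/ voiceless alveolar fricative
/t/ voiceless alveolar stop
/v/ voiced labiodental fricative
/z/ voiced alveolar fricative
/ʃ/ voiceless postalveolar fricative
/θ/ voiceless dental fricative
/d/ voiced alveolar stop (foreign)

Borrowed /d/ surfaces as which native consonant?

/t/ is closest: same manner (stop), place distance 0 (alveolar→alveolar), voicing differs (+1); total 1. Next closest is /g/ at distance 3.

t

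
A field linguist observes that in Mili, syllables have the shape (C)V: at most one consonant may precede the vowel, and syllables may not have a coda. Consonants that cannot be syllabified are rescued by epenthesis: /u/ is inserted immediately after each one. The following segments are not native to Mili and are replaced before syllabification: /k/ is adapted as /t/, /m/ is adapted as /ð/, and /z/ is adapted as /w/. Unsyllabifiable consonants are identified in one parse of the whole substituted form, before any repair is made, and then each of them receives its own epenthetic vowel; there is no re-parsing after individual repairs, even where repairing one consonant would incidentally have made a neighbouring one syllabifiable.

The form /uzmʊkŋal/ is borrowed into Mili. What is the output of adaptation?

Substitution: /z/ → /w/, /m/ → /ð/, /k/ → /t/, giving /uwðʊtŋal/.
Syllabifying with onset maximization leaves /w/, /t/, /l/ stranded (no codas are permitted; onsets are limited to one consonant).
Epenthesis after each stranded consonant: /w/ → /wu/, /t/ → /tu/, /l/ → /lu/.

uwuðʊtuŋalu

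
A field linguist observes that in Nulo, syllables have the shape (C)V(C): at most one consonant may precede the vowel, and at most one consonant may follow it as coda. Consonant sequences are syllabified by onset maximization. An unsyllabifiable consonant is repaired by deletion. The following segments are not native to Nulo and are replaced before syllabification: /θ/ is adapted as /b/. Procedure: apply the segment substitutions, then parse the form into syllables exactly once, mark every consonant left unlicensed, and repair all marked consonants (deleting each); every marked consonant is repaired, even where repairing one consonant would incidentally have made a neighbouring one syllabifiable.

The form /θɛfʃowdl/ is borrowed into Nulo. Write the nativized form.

bɛfʃow

Substitution: /θ/ → /b/, giving /bɛfʃowdl/.
Under (C)V(C), the unsyllabifiable consonants are /d/, /l/ (at most one coda consonant is licensed; onsets are limited to one consonant).
Deleting the stranded consonants removes /d/, /l/.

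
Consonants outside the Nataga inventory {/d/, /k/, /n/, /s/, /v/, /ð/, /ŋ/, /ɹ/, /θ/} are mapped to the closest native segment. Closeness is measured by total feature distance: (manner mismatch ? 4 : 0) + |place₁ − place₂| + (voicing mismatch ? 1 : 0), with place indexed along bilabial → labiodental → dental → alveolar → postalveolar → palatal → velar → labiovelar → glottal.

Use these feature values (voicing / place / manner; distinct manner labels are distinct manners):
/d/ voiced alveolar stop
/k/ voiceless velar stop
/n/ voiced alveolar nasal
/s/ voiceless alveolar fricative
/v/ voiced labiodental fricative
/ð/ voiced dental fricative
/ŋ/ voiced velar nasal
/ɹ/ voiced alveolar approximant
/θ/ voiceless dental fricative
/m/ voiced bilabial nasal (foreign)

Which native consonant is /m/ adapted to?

n

/n/ is closest: same manner (nasal), place distance 3 (bilabial→alveolar), same voicing; total 3. Next closest is /v/ at distance 5.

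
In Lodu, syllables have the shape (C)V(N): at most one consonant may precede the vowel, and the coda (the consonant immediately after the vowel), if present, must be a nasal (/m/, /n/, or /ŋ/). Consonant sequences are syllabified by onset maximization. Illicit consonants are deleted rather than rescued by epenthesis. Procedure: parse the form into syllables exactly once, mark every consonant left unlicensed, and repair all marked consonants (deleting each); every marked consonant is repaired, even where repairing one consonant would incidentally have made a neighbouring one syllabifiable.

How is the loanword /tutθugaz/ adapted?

The consonants /t/, /z/ cannot be parsed into a legal (C)V(N) syllable (only a nasal (/m/, /n/, or /ŋ/) is licensed in coda position; onsets are limited to one consonant).
Deleting the stranded consonants removes /t/, /z/.

tuθuga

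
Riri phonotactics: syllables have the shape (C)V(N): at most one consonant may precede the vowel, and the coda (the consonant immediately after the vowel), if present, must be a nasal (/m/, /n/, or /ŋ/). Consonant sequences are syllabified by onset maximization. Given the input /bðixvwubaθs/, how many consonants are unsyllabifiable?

Under (C)V(N), the unsyllabifiable consonants are /b/, /x/, /v/, /θ/, /s/ (only a nasal (/m/, /n/, or /ŋ/) is licensed in coda position; onsets are limited to one consonant).

5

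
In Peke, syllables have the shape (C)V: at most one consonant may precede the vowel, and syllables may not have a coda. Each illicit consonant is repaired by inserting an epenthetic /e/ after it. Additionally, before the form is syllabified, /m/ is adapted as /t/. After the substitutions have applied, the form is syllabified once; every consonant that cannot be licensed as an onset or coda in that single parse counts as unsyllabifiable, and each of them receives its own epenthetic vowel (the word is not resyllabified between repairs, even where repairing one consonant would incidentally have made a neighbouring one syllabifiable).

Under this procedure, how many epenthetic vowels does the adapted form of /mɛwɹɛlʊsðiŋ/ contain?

3

After substitution the input is /tɛwɹɛlʊsðiŋ/.
The unsyllabifiable consonants are /w/, /s/, /ŋ/; each receives one epenthetic vowel.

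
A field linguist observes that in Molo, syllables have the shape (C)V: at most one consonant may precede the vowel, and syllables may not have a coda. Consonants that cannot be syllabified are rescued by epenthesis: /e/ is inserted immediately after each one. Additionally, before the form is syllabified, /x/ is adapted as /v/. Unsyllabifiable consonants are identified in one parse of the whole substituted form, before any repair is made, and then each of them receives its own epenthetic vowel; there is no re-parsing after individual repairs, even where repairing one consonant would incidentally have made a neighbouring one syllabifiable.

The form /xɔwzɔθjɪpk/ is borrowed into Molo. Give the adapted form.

vɔwezɔθejɪpeke

Substitution: /x/ → /v/, giving /vɔwzɔθjɪpk/.
The consonants /w/, /θ/, /p/, /k/ cannot be parsed into a legal (C)V syllable (no codas are permitted; onsets are limited to one consonant).
Epenthesis after each stranded consonant: /w/ → /we/, /θ/ → /θe/, /p/ → /pe/, /k/ → /ke/.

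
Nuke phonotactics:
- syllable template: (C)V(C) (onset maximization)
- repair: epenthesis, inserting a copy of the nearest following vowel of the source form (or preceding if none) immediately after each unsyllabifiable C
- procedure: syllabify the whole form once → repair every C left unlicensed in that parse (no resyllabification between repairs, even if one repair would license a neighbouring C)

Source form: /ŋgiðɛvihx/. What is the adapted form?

ŋigiðɛvihxi

Syllabifying with onset maximization leaves /ŋ/, /x/ stranded (at most one coda consonant is licensed; onsets are limited to one consonant).
Inserting the epenthetic vowel yields /ŋ/ → /ŋi/, /x/ → /xi/.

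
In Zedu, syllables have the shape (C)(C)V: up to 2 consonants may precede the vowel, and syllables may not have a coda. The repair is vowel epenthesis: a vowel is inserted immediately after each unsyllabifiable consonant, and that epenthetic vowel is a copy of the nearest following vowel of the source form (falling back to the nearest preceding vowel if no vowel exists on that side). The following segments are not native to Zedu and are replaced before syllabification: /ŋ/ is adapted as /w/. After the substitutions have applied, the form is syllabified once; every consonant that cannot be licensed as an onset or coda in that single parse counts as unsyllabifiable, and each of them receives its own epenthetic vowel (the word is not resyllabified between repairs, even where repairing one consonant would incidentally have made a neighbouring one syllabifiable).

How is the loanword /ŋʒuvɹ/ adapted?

Substitution: /ŋ/ → /w/, giving /wʒuvɹ/.
Under (C)(C)V, the unsyllabifiable consonants are /v/, /ɹ/ (no codas are permitted; onsets may contain at most 2 consonants).
Inserting the epenthetic vowel yields /v/ → /vu/, /ɹ/ → /ɹu/.

wʒuvuɹu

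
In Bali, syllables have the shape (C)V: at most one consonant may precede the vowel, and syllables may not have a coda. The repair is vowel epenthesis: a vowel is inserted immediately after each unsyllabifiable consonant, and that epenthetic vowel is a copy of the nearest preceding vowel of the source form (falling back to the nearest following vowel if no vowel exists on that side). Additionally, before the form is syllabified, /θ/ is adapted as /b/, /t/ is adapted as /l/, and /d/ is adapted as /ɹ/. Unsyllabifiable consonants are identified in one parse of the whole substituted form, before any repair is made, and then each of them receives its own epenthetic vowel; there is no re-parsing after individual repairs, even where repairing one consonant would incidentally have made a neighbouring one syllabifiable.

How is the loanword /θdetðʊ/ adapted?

Substitution: /θ/ → /b/, /d/ → /ɹ/, /t/ → /l/, giving /bɹelðʊ/.
The consonants /b/, /l/ cannot be parsed into a legal (C)V syllable (no codas are permitted; onsets are limited to one consonant).
Each unlicensed consonant becomes the onset of a new syllable: /b/ → /be/, /l/ → /le/.

beɹeleðʊ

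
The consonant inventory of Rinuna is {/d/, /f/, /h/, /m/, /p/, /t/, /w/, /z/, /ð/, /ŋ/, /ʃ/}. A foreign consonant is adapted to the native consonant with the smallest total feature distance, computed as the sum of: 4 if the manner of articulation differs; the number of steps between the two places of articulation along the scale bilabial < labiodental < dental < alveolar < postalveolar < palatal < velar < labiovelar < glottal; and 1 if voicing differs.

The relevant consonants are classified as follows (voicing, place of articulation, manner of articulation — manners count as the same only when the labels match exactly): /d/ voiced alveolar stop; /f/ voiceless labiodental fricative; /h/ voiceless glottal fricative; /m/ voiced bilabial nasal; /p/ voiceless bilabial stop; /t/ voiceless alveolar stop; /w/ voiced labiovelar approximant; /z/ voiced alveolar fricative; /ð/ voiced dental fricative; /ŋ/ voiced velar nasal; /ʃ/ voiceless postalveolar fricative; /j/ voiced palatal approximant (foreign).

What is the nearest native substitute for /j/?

w

/w/ is closest: same manner (approximant), place distance 2 (palatal→labiovelar), same voicing; total 2. Next closest is /ŋ/ at distance 5.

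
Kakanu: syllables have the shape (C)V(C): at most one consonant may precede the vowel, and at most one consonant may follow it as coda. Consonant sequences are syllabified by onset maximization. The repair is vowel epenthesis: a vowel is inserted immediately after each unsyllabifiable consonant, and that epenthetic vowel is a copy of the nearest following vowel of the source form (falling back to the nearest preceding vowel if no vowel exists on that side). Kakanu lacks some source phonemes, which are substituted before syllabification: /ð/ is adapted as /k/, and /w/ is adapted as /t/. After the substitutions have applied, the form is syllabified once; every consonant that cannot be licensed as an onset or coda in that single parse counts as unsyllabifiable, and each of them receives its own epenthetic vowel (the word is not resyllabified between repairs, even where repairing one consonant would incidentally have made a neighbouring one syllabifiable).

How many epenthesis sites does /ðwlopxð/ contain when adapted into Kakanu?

After substitution the input is /ktlopxk/.
The unsyllabifiable consonants are /k/, /t/, /x/, /k/; each receives one epenthetic vowel.

4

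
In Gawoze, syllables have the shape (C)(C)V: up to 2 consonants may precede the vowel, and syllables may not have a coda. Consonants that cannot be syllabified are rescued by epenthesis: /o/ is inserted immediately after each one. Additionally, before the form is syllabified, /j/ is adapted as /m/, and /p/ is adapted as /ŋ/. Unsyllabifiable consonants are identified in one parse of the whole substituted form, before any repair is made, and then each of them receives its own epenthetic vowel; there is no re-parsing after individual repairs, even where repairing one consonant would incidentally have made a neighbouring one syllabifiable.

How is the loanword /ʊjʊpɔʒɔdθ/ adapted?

Substitution: /j/ → /m/, /p/ → /ŋ/, giving /ʊmʊŋɔʒɔdθ/.
Under (C)(C)V, the unsyllabifiable consonants are /d/, /θ/ (no codas are permitted; onsets may contain at most 2 consonants).
Inserting the epenthetic vowel yields /d/ → /do/, /θ/ → /θo/.

ʊmʊŋɔʒɔdoθo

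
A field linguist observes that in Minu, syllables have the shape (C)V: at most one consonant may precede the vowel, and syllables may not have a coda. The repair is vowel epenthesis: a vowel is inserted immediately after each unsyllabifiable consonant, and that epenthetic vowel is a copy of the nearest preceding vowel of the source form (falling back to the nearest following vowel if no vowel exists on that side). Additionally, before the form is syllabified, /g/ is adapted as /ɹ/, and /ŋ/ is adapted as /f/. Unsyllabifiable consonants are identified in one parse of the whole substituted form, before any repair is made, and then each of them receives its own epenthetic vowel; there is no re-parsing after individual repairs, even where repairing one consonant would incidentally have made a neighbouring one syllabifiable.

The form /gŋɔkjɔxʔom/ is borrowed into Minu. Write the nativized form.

ɹɔfɔkɔjɔxɔʔomo

Substitution: /g/ → /ɹ/, /ŋ/ → /f/, giving /ɹfɔkjɔxʔom/.
The consonants /ɹ/, /k/, /x/, /m/ cannot be parsed into a legal (C)V syllable (no codas are permitted; onsets are limited to one consonant).
Inserting the epenthetic vowel yields /ɹ/ → /ɹɔ/, /k/ → /kɔ/, /x/ → /xɔ/, /m/ → /mo/.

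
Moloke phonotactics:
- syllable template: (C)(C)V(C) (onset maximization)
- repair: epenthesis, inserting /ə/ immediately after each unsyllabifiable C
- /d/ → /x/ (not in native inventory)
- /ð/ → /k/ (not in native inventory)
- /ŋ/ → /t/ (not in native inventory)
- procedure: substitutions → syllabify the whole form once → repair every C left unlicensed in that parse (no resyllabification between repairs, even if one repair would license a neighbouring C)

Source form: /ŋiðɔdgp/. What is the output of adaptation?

Substitution: /ŋ/ → /t/, /ð/ → /k/, /d/ → /x/, giving /tikɔxgp/.
The consonants /g/, /p/ cannot be parsed into a legal (C)(C)V(C) syllable (at most one coda consonant is licensed; onsets may contain at most 2 consonants).
Each unlicensed consonant becomes the onset of a new syllable: /g/ → /gə/, /p/ → /pə/.

tikɔxgəpə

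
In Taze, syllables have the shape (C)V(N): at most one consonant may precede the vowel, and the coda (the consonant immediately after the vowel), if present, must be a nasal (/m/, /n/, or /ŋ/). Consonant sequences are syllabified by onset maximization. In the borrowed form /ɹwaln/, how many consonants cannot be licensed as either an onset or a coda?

3

Under (C)V(N), the unsyllabifiable consonants are /ɹ/, /l/, /n/ (only a nasal (/m/, /n/, or /ŋ/) is licensed in coda position; onsets are limited to one consonant).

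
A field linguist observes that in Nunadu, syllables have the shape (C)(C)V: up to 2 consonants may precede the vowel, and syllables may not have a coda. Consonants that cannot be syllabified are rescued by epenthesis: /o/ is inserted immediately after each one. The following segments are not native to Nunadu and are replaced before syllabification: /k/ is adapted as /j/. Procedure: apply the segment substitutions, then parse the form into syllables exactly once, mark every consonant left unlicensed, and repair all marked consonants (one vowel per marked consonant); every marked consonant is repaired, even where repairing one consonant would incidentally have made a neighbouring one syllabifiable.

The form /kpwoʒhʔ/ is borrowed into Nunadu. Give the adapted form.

jopwoʒohoʔo

Substitution: /k/ → /j/, giving /jpwoʒhʔ/.
Under (C)(C)V, the unsyllabifiable consonants are /j/, /ʒ/, /h/, /ʔ/ (no codas are permitted; onsets may contain at most 2 consonants).
Inserting the epenthetic vowel yields /j/ → /jo/, /ʒ/ → /ʒo/, /h/ → /ho/, /ʔ/ → /ʔo/.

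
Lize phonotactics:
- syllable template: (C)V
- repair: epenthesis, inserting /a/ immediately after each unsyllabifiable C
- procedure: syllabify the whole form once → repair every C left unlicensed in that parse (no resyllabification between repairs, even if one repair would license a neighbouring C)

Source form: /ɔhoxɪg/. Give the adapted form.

ɔhoxɪga

Under (C)V, the unsyllabifiable consonants are /g/ (no codas are permitted; onsets are limited to one consonant).
Each unlicensed consonant becomes the onset of a new syllable: /g/ → /ga/.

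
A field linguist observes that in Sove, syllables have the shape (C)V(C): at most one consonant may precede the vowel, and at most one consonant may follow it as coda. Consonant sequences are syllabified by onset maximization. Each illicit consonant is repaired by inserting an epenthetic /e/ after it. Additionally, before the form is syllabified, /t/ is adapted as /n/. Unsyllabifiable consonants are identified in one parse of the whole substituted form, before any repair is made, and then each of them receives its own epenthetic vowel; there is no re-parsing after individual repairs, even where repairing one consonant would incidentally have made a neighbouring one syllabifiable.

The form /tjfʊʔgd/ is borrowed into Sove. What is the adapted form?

Substitution: /t/ → /n/, giving /njfʊʔgd/.
Under (C)V(C), the unsyllabifiable consonants are /n/, /j/, /g/, /d/ (at most one coda consonant is licensed; onsets are limited to one consonant).
Epenthesis after each stranded consonant: /n/ → /ne/, /j/ → /je/, /g/ → /ge/, /d/ → /de/.

nejefʊʔgede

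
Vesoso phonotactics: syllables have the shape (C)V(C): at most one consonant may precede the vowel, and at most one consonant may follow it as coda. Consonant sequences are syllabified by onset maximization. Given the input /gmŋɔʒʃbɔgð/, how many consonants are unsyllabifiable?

Under (C)V(C), the unsyllabifiable consonants are /g/, /m/, /ʃ/, /ð/ (at most one coda consonant is licensed; onsets are limited to one consonant).

4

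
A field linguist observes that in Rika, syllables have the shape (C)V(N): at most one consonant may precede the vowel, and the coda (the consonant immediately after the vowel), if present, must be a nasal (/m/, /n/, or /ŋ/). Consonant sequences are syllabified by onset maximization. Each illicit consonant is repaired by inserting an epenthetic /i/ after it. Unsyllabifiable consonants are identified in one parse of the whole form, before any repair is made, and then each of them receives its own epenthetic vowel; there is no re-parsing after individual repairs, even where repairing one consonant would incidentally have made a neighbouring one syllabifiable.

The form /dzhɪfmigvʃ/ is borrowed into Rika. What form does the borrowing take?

dizihɪfimigiviʃi

Syllabifying with onset maximization leaves /d/, /z/, /f/, /g/, /v/, /ʃ/ stranded (only a nasal (/m/, /n/, or /ŋ/) is licensed in coda position; onsets are limited to one consonant).
Epenthesis after each stranded consonant: /d/ → /di/, /z/ → /zi/, /f/ → /fi/, /g/ → /gi/, /v/ → /vi/, /ʃ/ → /ʃi/.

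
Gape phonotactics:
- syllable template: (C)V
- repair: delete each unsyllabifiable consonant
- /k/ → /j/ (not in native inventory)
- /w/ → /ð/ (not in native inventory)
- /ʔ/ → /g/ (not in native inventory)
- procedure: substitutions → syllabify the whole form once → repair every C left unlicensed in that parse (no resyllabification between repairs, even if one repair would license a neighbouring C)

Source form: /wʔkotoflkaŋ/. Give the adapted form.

Substitution: /w/ → /ð/, /ʔ/ → /g/, /k/ → /j/, giving /ðgjotofljaŋ/.
Syllabifying with onset maximization leaves /ð/, /g/, /f/, /l/, /ŋ/ stranded (no codas are permitted; onsets are limited to one consonant).
Deletion applies to /ð/, /g/, /f/, /l/, /ŋ/.

jotoja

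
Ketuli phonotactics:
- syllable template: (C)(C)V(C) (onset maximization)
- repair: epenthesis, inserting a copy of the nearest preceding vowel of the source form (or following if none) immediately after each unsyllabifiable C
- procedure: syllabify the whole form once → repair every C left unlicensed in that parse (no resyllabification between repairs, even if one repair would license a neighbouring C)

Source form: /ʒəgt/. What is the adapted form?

ʒəgtə

The consonants /t/ cannot be parsed into a legal (C)(C)V(C) syllable (at most one coda consonant is licensed; onsets may contain at most 2 consonants).
Epenthesis after each stranded consonant: /t/ → /tə/.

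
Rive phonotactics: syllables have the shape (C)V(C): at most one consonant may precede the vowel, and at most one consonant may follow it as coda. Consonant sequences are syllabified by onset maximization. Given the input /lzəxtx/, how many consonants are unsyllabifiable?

3

The consonants /l/, /t/, /x/ cannot be parsed into a legal (C)V(C) syllable (at most one coda consonant is licensed; onsets are limited to one consonant).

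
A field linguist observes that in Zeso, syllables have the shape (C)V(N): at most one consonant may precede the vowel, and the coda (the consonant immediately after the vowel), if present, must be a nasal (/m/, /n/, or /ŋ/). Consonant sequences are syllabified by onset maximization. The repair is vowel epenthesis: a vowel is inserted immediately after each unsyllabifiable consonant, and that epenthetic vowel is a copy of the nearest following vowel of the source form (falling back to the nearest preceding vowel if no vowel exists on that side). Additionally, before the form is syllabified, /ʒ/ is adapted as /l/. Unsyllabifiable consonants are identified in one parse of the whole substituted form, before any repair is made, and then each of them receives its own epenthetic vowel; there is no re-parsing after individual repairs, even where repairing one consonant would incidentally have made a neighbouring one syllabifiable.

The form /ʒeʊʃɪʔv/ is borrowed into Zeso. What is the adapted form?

Substitution: /ʒ/ → /l/, giving /leʊʃɪʔv/.
The consonants /ʔ/, /v/ cannot be parsed into a legal (C)V(N) syllable (only a nasal (/m/, /n/, or /ŋ/) is licensed in coda position; onsets are limited to one consonant).
Each unlicensed consonant becomes the onset of a new syllable: /ʔ/ → /ʔɪ/, /v/ → /vɪ/.

leʊʃɪʔɪvɪ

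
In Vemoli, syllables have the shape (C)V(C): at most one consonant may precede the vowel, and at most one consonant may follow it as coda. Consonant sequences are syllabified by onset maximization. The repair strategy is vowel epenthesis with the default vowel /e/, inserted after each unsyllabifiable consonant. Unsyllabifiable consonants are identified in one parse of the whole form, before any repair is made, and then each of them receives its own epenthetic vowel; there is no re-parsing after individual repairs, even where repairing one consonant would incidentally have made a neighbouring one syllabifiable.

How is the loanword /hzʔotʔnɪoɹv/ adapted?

Syllabifying with onset maximization leaves /h/, /z/, /ʔ/, /v/ stranded (at most one coda consonant is licensed; onsets are limited to one consonant).
Inserting the epenthetic vowel yields /h/ → /he/, /z/ → /ze/, /ʔ/ → /ʔe/, /v/ → /ve/.

hezeʔotʔenɪoɹve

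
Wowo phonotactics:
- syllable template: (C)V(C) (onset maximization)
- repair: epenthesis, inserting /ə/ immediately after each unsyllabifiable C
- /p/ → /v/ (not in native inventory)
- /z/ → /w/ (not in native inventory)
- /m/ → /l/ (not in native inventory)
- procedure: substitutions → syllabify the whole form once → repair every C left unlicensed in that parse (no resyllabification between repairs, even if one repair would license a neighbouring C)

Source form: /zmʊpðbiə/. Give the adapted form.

wəlʊvðəbiə

Substitution: /z/ → /w/, /m/ → /l/, /p/ → /v/, giving /wlʊvðbiə/.
The consonants /w/, /ð/ cannot be parsed into a legal (C)V(C) syllable (at most one coda consonant is licensed; onsets are limited to one consonant).
Epenthesis after each stranded consonant: /w/ → /wə/, /ð/ → /ðə/.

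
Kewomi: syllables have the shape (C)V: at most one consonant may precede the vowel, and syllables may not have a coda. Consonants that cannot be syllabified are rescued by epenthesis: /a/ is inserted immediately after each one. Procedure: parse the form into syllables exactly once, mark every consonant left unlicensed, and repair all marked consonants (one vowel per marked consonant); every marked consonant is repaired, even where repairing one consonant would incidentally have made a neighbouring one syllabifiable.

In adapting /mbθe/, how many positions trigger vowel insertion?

The unsyllabifiable consonants are /m/, /b/; each receives one epenthetic vowel.

2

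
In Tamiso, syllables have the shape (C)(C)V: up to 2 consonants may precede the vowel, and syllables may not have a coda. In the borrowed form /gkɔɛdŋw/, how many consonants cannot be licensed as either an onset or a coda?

3

Syllabifying with onset maximization leaves /d/, /ŋ/, /w/ stranded (no codas are permitted; onsets may contain at most 2 consonants).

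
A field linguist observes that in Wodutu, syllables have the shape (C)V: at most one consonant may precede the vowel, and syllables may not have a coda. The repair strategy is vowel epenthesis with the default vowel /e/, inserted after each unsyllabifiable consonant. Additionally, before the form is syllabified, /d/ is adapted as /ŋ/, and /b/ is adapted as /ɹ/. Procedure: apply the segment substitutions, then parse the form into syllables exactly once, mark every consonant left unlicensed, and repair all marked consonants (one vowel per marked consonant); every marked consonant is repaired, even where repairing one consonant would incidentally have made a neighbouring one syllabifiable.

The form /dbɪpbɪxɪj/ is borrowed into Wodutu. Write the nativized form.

ŋeɹɪpeɹɪxɪje

Substitution: /d/ → /ŋ/, /b/ → /ɹ/, giving /ŋɹɪpɹɪxɪj/.
Syllabifying with onset maximization leaves /ŋ/, /p/, /j/ stranded (no codas are permitted; onsets are limited to one consonant).
Epenthesis after each stranded consonant: /ŋ/ → /ŋe/, /p/ → /pe/, /j/ → /je/.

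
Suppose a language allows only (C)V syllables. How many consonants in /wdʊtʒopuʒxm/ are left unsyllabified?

Under (C)V, the unsyllabifiable consonants are /w/, /t/, /ʒ/, /x/, /m/ (no codas are permitted; onsets are limited to one consonant).

5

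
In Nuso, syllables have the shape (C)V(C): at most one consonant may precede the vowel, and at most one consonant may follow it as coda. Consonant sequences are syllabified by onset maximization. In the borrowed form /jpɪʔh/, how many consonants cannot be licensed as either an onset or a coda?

The consonants /j/, /h/ cannot be parsed into a legal (C)V(C) syllable (at most one coda consonant is licensed; onsets are limited to one consonant).

2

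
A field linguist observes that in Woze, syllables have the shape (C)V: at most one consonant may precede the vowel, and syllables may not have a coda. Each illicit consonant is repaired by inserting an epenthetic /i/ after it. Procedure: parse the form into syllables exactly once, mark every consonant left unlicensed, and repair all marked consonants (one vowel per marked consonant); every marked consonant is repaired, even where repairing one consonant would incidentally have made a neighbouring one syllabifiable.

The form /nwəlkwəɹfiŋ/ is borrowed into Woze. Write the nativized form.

The consonants /n/, /l/, /k/, /ɹ/, /ŋ/ cannot be parsed into a legal (C)V syllable (no codas are permitted; onsets are limited to one consonant).
Inserting the epenthetic vowel yields /n/ → /ni/, /l/ → /li/, /k/ → /ki/, /ɹ/ → /ɹi/, /ŋ/ → /ŋi/.

niwəlikiwəɹifiŋi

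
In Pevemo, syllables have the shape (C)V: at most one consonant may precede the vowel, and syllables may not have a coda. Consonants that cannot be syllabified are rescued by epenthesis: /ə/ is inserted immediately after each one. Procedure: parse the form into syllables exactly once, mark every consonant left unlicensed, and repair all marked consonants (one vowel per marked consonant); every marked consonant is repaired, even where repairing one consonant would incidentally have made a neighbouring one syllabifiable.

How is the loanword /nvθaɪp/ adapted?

Syllabifying with onset maximization leaves /n/, /v/, /p/ stranded (no codas are permitted; onsets are limited to one consonant).
Each unlicensed consonant becomes the onset of a new syllable: /n/ → /nə/, /v/ → /və/, /p/ → /pə/.

nəvəθaɪpə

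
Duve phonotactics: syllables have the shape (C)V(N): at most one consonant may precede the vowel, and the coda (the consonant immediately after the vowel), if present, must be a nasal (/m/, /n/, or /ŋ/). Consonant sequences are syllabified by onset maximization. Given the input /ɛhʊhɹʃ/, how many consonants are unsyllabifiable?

Under (C)V(N), the unsyllabifiable consonants are /h/, /ɹ/, /ʃ/ (only a nasal (/m/, /n/, or /ŋ/) is licensed in coda position; onsets are limited to one consonant).

3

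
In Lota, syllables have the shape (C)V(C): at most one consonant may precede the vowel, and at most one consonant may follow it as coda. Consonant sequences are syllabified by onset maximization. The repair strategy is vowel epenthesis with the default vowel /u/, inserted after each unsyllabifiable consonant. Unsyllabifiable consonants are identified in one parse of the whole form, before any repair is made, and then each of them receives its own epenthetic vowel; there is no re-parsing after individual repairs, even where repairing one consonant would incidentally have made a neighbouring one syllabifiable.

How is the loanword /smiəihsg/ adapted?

The consonants /s/, /s/, /g/ cannot be parsed into a legal (C)V(C) syllable (at most one coda consonant is licensed; onsets are limited to one consonant).
Epenthesis after each stranded consonant: /s/ → /su/, /s/ → /su/, /g/ → /gu/.

sumiəihsugu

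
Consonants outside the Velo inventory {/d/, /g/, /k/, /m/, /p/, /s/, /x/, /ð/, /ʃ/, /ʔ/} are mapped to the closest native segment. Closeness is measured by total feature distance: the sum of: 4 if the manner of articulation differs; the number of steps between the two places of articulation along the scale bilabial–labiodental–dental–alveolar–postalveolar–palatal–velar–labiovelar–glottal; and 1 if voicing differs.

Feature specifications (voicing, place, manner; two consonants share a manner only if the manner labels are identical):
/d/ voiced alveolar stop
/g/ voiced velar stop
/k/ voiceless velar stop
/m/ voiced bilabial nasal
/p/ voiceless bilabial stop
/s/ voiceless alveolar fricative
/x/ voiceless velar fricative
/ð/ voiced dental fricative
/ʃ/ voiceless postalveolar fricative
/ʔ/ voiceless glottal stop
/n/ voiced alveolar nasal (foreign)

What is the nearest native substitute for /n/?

/m/ is closest: same manner (nasal), place distance 3 (alveolar→bilabial), same voicing; total 3. Next closest is /d/ at distance 4.

m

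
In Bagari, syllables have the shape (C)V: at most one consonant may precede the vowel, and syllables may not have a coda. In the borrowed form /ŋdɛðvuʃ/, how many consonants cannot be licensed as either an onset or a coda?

3

The consonants /ŋ/, /ð/, /ʃ/ cannot be parsed into a legal (C)V syllable (no codas are permitted; onsets are limited to one consonant).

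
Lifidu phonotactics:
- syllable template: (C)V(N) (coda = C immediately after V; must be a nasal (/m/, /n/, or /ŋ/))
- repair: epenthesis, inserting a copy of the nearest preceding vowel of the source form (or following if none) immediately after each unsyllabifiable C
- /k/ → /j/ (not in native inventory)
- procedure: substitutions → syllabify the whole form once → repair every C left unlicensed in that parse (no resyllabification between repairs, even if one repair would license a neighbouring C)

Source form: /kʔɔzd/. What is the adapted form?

jɔʔɔzɔdɔ

Substitution: /k/ → /j/, giving /jʔɔzd/.
Under (C)V(N), the unsyllabifiable consonants are /j/, /z/, /d/ (only a nasal (/m/, /n/, or /ŋ/) is licensed in coda position; onsets are limited to one consonant).
Inserting the epenthetic vowel yields /j/ → /jɔ/, /z/ → /zɔ/, /d/ → /dɔ/.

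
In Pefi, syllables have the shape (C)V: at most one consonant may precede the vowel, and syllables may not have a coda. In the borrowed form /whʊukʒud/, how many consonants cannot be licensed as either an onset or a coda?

The consonants /w/, /k/, /d/ cannot be parsed into a legal (C)V syllable (no codas are permitted; onsets are limited to one consonant).

3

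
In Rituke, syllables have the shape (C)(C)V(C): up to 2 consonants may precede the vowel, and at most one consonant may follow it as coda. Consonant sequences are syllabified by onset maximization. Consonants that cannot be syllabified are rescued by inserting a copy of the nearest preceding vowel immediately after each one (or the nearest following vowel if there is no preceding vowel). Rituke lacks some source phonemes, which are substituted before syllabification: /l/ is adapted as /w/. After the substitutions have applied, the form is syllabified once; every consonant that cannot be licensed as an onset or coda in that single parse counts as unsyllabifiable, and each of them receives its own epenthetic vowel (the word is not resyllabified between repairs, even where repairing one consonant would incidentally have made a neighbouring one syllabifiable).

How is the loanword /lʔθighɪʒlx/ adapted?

Substitution: /l/ → /w/, giving /wʔθighɪʒwx/.
Syllabifying with onset maximization leaves /w/, /w/, /x/ stranded (at most one coda consonant is licensed; onsets may contain at most 2 consonants).
Each unlicensed consonant becomes the onset of a new syllable: /w/ → /wi/, /w/ → /wɪ/, /x/ → /xɪ/.

wiʔθighɪʒwɪxɪ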